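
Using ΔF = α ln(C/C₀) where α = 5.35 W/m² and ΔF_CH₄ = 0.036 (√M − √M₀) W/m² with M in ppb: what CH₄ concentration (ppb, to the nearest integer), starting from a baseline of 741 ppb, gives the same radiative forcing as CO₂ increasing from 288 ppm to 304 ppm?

M ≈ 1243 ppb

CO₂ forcing: 5.35 × ln(304/288) = 5.35 × 0.054067 = 0.28926 W/m².
Set 0.036(√M − √741) = 0.28926: √M = 0.28926/0.036 + √741 = 8.0350 + 27.2213 = 35.2563.
M = (35.2563)² = 1243.01 ppb.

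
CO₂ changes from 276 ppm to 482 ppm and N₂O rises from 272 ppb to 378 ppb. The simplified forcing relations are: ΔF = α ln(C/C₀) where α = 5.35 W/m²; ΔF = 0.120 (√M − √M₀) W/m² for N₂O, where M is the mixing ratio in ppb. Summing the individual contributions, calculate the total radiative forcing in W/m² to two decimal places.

ΔF = 3.34 W/m²

CO₂: 5.35 × ln(482/276) = 5.35 × ln(1.74638) = 5.35 × 0.55755 = 2.9829 W/m².
N₂O: 0.120 × (√378 − √272) = 0.120 × (19.4422 − 16.4924) = 0.120 × 2.9498 = 0.3540 W/m².
Total ΔF = 2.9829 + 0.3540 = 3.3369 W/m².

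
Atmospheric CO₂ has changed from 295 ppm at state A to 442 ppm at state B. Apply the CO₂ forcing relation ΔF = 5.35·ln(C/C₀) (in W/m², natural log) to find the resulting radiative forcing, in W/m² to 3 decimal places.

CO₂: 5.35 × ln(442/295) = 5.35 × ln(1.49831) = 5.35 × 0.40434 = 2.1632 W/m².

ΔF = 2.163 W/m²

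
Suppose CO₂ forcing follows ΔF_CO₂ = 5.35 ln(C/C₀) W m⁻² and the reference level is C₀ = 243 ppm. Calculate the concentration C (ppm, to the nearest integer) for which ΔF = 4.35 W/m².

Set 5.35 ln(C/243) = 4.35, so ln(C/243) = 4.35/5.35 = 0.81308.
Then C/243 = e^0.81308 = 2.25484, giving C = 243 × 2.25484 = 547.93 ppm.

C ≈ 548 ppm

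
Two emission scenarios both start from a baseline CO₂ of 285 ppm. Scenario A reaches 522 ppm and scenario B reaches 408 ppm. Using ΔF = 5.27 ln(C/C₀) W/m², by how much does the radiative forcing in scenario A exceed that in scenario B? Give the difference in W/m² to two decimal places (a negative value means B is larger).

ΔF_A − ΔF_B = 1.30 W/m²

ΔF_A = 5.27 ln(522/285) = 5.27 × 0.60518 = 3.1893 W/m².
ΔF_B = 5.27 ln(408/285) = 5.27 × 0.35878 = 1.8908 W/m².
Difference: 3.1893 − 1.8908 = 1.2985 W/m².
(Equivalently, ΔF_A − ΔF_B = 5.27 ln(522/408) = 5.27 × 0.24640 = 1.2985 W/m².)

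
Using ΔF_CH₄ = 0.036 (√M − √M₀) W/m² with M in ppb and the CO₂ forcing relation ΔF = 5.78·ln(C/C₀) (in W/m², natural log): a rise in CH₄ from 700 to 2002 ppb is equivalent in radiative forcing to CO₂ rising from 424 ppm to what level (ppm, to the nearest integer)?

CH₄ forcing: 0.036 × (√2002 − √700) = 0.036 × (44.7437 − 26.4575) = 0.036 × 18.2862 = 0.65830 W/m².
Set 5.78 ln(C/424) = 0.65830: ln(C/424) = 0.65830/5.78 = 0.11389, so C = 424 × e^0.11389 = 424 × 1.12063 = 475.15 ppm.

C ≈ 475 ppm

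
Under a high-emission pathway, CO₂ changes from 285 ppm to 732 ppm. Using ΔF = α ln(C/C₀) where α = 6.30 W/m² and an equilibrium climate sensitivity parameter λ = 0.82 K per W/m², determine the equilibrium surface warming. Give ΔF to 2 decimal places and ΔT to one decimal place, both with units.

ΔF = 5.94 W/m²; ΔT = 4.9 K

CO₂: 6.30 × ln(732/285) = 6.30 × ln(2.56842) = 6.30 × 0.94329 = 5.9427 W/m².
ΔT = λ ΔF = 0.82 × 5.94 = 4.8708 K.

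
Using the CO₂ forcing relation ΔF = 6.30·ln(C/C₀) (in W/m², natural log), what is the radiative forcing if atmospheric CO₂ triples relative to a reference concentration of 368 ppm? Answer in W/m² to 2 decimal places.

Because the forcing depends only on the ratio C/C₀, the initial concentration does not enter.
ΔF = 6.30 × ln(3) = 6.30 × 1.09861 = 6.9212 W/m².

ΔF = 6.92 W/m²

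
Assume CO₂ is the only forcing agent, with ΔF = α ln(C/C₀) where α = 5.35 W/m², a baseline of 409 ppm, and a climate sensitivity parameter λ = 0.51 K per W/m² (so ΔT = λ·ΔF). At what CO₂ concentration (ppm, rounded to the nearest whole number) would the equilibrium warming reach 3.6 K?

Required forcing: ΔF = ΔT/λ = 3.6/0.51 = 7.0588 W/m².
Then ln(C/409) = ΔF/5.35 = 7.0588/5.35 = 1.31940.
So C = 409 × e^1.31940 = 409 × 3.74118 = 1530.14 ppm.

C ≈ 1530 ppm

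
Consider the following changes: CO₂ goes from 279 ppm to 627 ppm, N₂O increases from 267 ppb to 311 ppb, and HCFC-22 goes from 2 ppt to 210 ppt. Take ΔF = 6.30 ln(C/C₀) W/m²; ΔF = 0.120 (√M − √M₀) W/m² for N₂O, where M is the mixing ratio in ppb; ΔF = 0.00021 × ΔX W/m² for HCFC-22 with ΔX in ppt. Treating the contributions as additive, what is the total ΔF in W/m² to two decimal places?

ΔF = 5.30 W/m²

CO₂: 6.30 × ln(627/279) = 6.30 × ln(2.24731) = 6.30 × 0.80973 = 5.1013 W/m².
N₂O: 0.120 × (√311 − √267) = 0.120 × (17.6352 − 16.3401) = 0.120 × 1.2951 = 0.1554 W/m².
HCFC-22: ΔF = 0.00021 × (210 − 2) = 0.00021 × 208 = 0.0437 W/m².
Total ΔF = 5.1013 + 0.1554 + 0.0437 = 5.3004 W/m².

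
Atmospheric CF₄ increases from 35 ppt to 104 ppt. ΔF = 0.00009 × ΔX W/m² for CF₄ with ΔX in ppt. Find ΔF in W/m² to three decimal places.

CF₄: ΔF = 0.00009 × (104 − 35) = 0.00009 × 69 = 0.0062 W/m².

ΔF = 0.006 W/m²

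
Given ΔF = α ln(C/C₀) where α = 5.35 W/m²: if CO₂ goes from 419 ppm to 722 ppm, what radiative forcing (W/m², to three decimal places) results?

ΔF = 2.911 W/m²

CO₂ absorption bands are partially saturated, so forcing scales with the logarithm of the concentration ratio.
CO₂: 5.35 × ln(722/419) = 5.35 × ln(1.72315) = 5.35 × 0.54415 = 2.9112 W/m².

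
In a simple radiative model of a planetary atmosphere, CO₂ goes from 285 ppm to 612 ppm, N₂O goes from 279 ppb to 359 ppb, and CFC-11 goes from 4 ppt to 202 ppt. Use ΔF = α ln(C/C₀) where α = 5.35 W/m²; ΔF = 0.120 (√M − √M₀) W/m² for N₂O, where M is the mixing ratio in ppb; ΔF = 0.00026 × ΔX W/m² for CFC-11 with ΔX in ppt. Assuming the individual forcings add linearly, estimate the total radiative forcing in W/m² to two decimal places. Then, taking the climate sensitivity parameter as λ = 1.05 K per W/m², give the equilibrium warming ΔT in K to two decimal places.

CO₂: 5.35 × ln(612/285) = 5.35 × ln(2.14737) = 5.35 × 0.76424 = 4.0887 W/m².
N₂O: 0.120 × (√359 − √279) = 0.120 × (18.9473 − 16.7033) = 0.120 × 2.2440 = 0.2693 W/m².
CFC-11: ΔF = 0.00026 × (202 − 4) = 0.00026 × 198 = 0.0515 W/m².
Total ΔF = 4.0887 + 0.2693 + 0.0515 = 4.4095 W/m².
ΔT = λ ΔF = 1.05 × 4.41 = 4.6305 K.

ΔF = 4.41 W/m²; ΔT = 4.63 K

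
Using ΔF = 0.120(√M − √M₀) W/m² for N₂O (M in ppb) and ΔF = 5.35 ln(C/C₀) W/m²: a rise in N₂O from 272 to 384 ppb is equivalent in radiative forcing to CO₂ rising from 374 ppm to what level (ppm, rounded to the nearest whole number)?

C ≈ 401 ppm

N₂O forcing: 0.120 × (√384 − √272) = 0.120 × (19.5959 − 16.4924) = 0.120 × 3.1035 = 0.37242 W/m².
Set 5.35 ln(C/374) = 0.37242: ln(C/374) = 0.37242/5.35 = 0.06961, so C = 374 × e^0.06961 = 374 × 1.07209 = 400.96 ppm.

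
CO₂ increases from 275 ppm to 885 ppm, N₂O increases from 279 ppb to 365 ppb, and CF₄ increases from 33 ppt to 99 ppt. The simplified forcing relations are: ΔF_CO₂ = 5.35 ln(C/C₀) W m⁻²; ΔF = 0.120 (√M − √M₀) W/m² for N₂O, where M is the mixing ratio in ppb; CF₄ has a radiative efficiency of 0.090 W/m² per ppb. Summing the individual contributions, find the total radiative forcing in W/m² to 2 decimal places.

CO₂: 5.35 × ln(885/275) = 5.35 × ln(3.21818) = 5.35 × 1.16882 = 6.2532 W/m².
N₂O: 0.120 × (√365 − √279) = 0.120 × (19.1050 − 16.7033) = 0.120 × 2.4017 = 0.2882 W/m².
CF₄: Δ = 99 − 33 = 66 ppt = 0.066 ppb; ΔF = 0.090 × 0.066 = 0.0059 W/m².
Total ΔF = 6.2532 + 0.2882 + 0.0059 = 6.5473 W/m².

ΔF = 6.55 W/m²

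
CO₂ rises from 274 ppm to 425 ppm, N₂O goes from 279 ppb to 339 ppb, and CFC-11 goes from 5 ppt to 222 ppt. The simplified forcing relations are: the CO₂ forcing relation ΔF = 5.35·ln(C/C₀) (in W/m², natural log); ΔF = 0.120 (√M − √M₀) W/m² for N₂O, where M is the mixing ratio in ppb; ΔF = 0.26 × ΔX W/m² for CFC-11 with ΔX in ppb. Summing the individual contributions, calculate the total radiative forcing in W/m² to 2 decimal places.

CO₂: 5.35 × ln(425/274) = 5.35 × ln(1.55109) = 5.35 × 0.43896 = 2.3484 W/m².
N₂O: 0.120 × (√339 − √279) = 0.120 × (18.4120 − 16.7033) = 0.120 × 1.7087 = 0.2050 W/m².
CFC-11: Δ = 222 − 5 = 217 ppt = 0.217 ppb; ΔF = 0.26 × 0.217 = 0.0564 W/m².
Total ΔF = 2.3484 + 0.2050 + 0.0564 = 2.6098 W/m².

ΔF = 2.61 W/m²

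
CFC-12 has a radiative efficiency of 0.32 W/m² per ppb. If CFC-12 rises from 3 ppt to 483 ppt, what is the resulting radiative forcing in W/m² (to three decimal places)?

ΔF = 0.154 W/m²

CFC-12: Δ = 483 − 3 = 480 ppt = 0.480 ppb; ΔF = 0.32 × 0.480 = 0.1536 W/m².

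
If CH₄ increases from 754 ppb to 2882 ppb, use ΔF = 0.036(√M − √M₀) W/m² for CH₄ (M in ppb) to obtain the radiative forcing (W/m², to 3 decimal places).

CH₄: 0.036 × (√2882 − √754) = 0.036 × (53.6843 − 27.4591) = 0.036 × 26.2252 = 0.9441 W/m².

ΔF = 0.944 W/m²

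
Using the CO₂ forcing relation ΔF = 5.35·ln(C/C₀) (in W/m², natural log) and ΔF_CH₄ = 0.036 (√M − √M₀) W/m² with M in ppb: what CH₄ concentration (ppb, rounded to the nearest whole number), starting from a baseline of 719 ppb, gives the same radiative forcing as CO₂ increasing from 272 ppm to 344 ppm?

M ≈ 3809 ppb

CO₂ forcing: 5.35 × ln(344/272) = 5.35 × 0.234840 = 1.25639 W/m².
Set 0.036(√M − √719) = 1.25639: √M = 1.25639/0.036 + √719 = 34.8997 + 26.8142 = 61.7139.
M = (61.7139)² = 3808.61 ppb.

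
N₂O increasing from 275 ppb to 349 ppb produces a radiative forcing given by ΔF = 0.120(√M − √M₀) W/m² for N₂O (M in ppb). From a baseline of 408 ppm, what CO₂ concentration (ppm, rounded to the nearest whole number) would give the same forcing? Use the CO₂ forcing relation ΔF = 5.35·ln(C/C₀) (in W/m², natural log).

N₂O forcing: 0.120 × (√349 − √275) = 0.120 × (18.6815 − 16.5831) = 0.120 × 2.0984 = 0.25181 W/m².
Set 5.35 ln(C/408) = 0.25181: ln(C/408) = 0.25181/5.35 = 0.04707, so C = 408 × e^0.04707 = 408 × 1.04820 = 427.67 ppm.

C ≈ 428 ppm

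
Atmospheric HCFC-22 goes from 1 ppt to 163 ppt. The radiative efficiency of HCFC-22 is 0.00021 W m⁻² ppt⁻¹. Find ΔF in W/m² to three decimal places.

ΔF = 0.034 W/m²

HCFC-22: ΔF = 0.00021 × (163 − 1) = 0.00021 × 162 = 0.0340 W/m².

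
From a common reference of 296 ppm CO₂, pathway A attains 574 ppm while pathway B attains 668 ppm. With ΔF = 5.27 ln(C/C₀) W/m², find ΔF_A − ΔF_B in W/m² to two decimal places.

ΔF_A − ΔF_B = -0.80 W/m²

ΔF_A = 5.27 ln(574/296) = 5.27 × 0.66227 = 3.4902 W/m².
ΔF_B = 5.27 ln(668/296) = 5.27 × 0.81393 = 4.2894 W/m².
Difference: 3.4902 − 4.2894 = -0.7992 W/m².
(Equivalently, ΔF_A − ΔF_B = 5.27 ln(574/668) = 5.27 × -0.15166 = -0.7992 W/m².)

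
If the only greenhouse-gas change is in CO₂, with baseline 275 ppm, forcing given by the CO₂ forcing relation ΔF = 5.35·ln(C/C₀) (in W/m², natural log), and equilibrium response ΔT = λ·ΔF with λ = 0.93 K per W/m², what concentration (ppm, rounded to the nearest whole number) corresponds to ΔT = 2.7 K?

C ≈ 473 ppm

Required forcing: ΔF = ΔT/λ = 2.7/0.93 = 2.9032 W/m².
Then ln(C/275) = ΔF/5.35 = 2.9032/5.35 = 0.54265.
So C = 275 × e^0.54265 = 275 × 1.72056 = 473.15 ppm.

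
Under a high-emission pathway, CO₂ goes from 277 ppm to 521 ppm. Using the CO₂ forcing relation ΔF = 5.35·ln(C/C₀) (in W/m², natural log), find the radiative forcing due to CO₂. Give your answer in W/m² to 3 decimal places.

ΔF = 3.380 W/m²

CO₂: 5.35 × ln(521/277) = 5.35 × ln(1.88087) = 5.35 × 0.63173 = 3.3798 W/m².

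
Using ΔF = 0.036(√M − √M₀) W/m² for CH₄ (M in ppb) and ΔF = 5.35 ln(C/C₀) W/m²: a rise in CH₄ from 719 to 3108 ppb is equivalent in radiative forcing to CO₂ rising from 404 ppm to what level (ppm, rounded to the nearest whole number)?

CH₄ forcing: 0.036 × (√3108 − √719) = 0.036 × (55.7494 − 26.8142) = 0.036 × 28.9352 = 1.04167 W/m².
Set 5.35 ln(C/404) = 1.04167: ln(C/404) = 1.04167/5.35 = 0.19470, so C = 404 × e^0.19470 = 404 × 1.21495 = 490.84 ppm.

C ≈ 491 ppm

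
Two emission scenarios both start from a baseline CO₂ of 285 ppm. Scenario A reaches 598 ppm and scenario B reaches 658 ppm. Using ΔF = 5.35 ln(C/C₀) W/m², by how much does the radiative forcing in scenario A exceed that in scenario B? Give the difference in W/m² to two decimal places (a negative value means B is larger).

ΔF_A − ΔF_B = -0.51 W/m²

ΔF_A = 5.35 ln(598/285) = 5.35 × 0.74110 = 3.9649 W/m².
ΔF_B = 5.35 ln(658/285) = 5.35 × 0.83672 = 4.4765 W/m².
Difference: 3.9649 − 4.4765 = -0.5116 W/m².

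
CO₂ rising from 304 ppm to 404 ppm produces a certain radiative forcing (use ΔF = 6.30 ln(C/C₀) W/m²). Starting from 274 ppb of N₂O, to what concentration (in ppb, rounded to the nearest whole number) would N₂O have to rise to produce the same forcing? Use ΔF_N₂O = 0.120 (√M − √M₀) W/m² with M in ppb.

M ≈ 991 ppb

CO₂ forcing: 6.30 × ln(404/304) = 6.30 × 0.284387 = 1.79164 W/m².
Set 0.120(√M − √274) = 1.79164: √M = 1.79164/0.120 + √274 = 14.9303 + 16.5529 = 31.4832.
M = (31.4832)² = 991.19 ppb.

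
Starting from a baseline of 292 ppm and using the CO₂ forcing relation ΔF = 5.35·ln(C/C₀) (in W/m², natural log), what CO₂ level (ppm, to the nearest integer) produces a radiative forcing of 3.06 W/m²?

C ≈ 517 ppm

Set 5.35 ln(C/292) = 3.06, so ln(C/292) = 3.06/5.35 = 0.57196.
Then C/292 = e^0.57196 = 1.77174, giving C = 292 × 1.77174 = 517.35 ppm.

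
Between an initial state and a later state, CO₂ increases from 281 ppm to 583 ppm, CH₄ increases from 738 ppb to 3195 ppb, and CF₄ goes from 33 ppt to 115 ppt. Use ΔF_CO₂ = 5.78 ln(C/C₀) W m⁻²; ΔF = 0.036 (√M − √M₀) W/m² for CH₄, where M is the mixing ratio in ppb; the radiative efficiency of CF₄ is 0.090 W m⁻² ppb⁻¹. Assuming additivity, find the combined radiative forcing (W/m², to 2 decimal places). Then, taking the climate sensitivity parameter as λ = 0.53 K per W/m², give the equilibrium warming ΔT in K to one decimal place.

CO₂: 5.78 × ln(583/281) = 5.78 × ln(2.07473) = 5.78 × 0.72983 = 4.2184 W/m².
CH₄: 0.036 × (√3195 − √738) = 0.036 × (56.5243 − 27.1662) = 0.036 × 29.3581 = 1.0569 W/m².
CF₄: Δ = 115 − 33 = 82 ppt = 0.082 ppb; ΔF = 0.090 × 0.082 = 0.0074 W/m².
Total ΔF = 4.2184 + 1.0569 + 0.0074 = 5.2827 W/m².
ΔT = λ ΔF = 0.53 × 5.28 = 2.7984 K.

ΔF = 5.28 W/m²; ΔT = 2.8 K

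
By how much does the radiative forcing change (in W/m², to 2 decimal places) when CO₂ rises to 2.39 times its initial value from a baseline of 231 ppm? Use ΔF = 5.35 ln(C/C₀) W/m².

Because the forcing depends only on the ratio C/C₀, the initial concentration does not enter.
ΔF = 5.35 × ln(2.39) = 5.35 × 0.87129 = 4.6614 W/m².

ΔF = 4.66 W/m²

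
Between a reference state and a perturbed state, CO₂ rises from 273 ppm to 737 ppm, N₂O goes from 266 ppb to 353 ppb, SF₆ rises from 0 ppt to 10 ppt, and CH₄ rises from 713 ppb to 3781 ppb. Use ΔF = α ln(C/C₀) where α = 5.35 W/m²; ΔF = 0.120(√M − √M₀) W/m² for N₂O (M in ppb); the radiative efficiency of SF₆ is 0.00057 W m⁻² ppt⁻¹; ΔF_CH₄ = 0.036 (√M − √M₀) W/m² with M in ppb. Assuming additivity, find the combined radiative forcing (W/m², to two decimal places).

ΔF = 6.87 W/m²

CO₂: 5.35 × ln(737/273) = 5.35 × ln(2.69963) = 5.35 × 0.99311 = 5.3131 W/m².
N₂O: 0.120 × (√353 − √266) = 0.120 × (18.7883 − 16.3095) = 0.120 × 2.4788 = 0.2975 W/m².
SF₆: ΔF = 0.00057 × (10 − 0) = 0.00057 × 10 = 0.0057 W/m².
CH₄: 0.036 × (√3781 − √713) = 0.036 × (61.4898 − 26.7021) = 0.036 × 34.7877 = 1.2524 W/m².
Total ΔF = 5.3131 + 0.2975 + 0.0057 + 1.2524 = 6.8687 W/m².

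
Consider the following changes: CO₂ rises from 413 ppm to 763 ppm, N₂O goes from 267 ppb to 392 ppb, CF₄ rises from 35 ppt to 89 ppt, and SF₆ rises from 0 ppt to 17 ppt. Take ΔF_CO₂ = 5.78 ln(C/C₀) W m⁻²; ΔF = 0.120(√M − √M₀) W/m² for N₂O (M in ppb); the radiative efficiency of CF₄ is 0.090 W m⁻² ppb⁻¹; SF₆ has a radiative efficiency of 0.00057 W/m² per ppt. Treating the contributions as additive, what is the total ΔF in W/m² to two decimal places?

ΔF = 3.98 W/m²

CO₂: 5.78 × ln(763/413) = 5.78 × ln(1.84746) = 5.78 × 0.61381 = 3.5478 W/m².
N₂O: 0.120 × (√392 − √267) = 0.120 × (19.7990 − 16.3401) = 0.120 × 3.4589 = 0.4151 W/m².
CF₄: Δ = 89 − 35 = 54 ppt = 0.054 ppb; ΔF = 0.090 × 0.054 = 0.0049 W/m².
SF₆: ΔF = 0.00057 × (17 − 0) = 0.00057 × 17 = 0.0097 W/m².
Total ΔF = 3.5478 + 0.4151 + 0.0049 + 0.0097 = 3.9775 W/m².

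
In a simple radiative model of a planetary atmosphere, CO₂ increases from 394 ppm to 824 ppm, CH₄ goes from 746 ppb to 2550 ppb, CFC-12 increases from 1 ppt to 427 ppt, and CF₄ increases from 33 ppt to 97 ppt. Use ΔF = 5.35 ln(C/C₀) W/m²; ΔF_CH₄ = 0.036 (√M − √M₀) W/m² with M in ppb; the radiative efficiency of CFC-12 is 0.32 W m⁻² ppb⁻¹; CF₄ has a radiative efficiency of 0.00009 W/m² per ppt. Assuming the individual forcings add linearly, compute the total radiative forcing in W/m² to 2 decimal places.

CO₂: 5.35 × ln(824/394) = 5.35 × ln(2.09137) = 5.35 × 0.73782 = 3.9473 W/m².
CH₄: 0.036 × (√2550 − √746) = 0.036 × (50.4975 − 27.3130) = 0.036 × 23.1845 = 0.8346 W/m².
CFC-12: Δ = 427 − 1 = 426 ppt = 0.426 ppb; ΔF = 0.32 × 0.426 = 0.1363 W/m².
CF₄: ΔF = 0.00009 × (97 − 33) = 0.00009 × 64 = 0.0058 W/m².
Total ΔF = 3.9473 + 0.8346 + 0.1363 + 0.0058 = 4.9240 W/m².

ΔF = 4.92 W/m²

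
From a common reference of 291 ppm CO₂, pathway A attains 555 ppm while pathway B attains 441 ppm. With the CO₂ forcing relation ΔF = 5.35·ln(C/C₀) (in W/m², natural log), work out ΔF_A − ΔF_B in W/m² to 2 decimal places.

ΔF_A − ΔF_B = 1.23 W/m²

ΔF_A = 5.35 ln(555/291) = 5.35 × 0.64564 = 3.4542 W/m².
ΔF_B = 5.35 ln(441/291) = 5.35 × 0.41572 = 2.2241 W/m².
Difference: 3.4542 − 2.2241 = 1.2301 W/m².
(Equivalently, ΔF_A − ΔF_B = 5.35 ln(555/441) = 5.35 × 0.22992 = 1.2301 W/m².)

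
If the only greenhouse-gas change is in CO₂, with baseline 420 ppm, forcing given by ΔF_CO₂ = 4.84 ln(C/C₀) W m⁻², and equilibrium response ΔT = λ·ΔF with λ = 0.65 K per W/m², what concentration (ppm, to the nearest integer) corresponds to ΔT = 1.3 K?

Required forcing: ΔF = ΔT/λ = 1.3/0.65 = 2.0000 W/m².
Then ln(C/420) = ΔF/4.84 = 2.0000/4.84 = 0.41322.
So C = 420 × e^0.41322 = 420 × 1.51168 = 634.91 ppm.

C ≈ 635 ppm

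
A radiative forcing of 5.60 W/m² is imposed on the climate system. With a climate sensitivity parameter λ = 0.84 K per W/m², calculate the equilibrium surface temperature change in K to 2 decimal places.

ΔT = λ ΔF = 0.84 × 5.60 = 4.7040 K.

ΔT = 4.70 K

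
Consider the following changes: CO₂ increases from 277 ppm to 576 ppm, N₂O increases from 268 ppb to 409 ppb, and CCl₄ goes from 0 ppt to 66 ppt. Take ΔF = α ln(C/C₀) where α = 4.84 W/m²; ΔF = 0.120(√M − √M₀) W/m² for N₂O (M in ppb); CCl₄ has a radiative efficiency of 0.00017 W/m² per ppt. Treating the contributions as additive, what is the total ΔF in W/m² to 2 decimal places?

CO₂: 4.84 × ln(576/277) = 4.84 × ln(2.07942) = 4.84 × 0.73209 = 3.5433 W/m².
N₂O: 0.120 × (√409 − √268) = 0.120 × (20.2237 − 16.3707) = 0.120 × 3.8530 = 0.4624 W/m².
CCl₄: ΔF = 0.00017 × (66 − 0) = 0.00017 × 66 = 0.0112 W/m².
Total ΔF = 3.5433 + 0.4624 + 0.0112 = 4.0169 W/m².

ΔF = 4.02 W/m²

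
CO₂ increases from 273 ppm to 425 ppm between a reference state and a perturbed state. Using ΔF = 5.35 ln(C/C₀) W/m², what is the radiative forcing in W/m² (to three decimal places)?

CO₂: 5.35 × ln(425/273) = 5.35 × ln(1.55678) = 5.35 × 0.44262 = 2.3680 W/m².

ΔF = 2.368 W/m²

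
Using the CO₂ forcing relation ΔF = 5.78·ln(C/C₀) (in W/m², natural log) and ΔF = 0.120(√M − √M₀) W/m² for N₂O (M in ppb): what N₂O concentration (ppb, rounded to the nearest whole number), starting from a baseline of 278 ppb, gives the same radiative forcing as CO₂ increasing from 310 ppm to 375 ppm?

CO₂ forcing: 5.78 × ln(375/310) = 5.78 × 0.190354 = 1.10025 W/m².
Set 0.120(√M − √278) = 1.10025: √M = 1.10025/0.120 + √278 = 9.1688 + 16.6733 = 25.8421.
M = (25.8421)² = 667.81 ppb.

M ≈ 668 ppb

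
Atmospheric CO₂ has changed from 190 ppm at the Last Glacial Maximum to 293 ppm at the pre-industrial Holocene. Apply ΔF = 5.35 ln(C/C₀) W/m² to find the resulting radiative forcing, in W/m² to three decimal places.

ΔF = 2.317 W/m²

CO₂: 5.35 × ln(293/190) = 5.35 × ln(1.54211) = 5.35 × 0.43315 = 2.3174 W/m².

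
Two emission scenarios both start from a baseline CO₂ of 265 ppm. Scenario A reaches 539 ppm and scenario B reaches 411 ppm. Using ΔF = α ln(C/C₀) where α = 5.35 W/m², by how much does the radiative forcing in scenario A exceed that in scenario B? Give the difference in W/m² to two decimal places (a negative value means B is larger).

ΔF_A − ΔF_B = 1.45 W/m²

ΔF_A = 5.35 ln(539/265) = 5.35 × 0.70999 = 3.7984 W/m².
ΔF_B = 5.35 ln(411/265) = 5.35 × 0.43886 = 2.3479 W/m².
Difference: 3.7984 − 2.3479 = 1.4505 W/m².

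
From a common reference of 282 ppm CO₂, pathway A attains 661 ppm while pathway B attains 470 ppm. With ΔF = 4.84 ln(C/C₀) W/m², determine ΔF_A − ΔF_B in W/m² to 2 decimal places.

ΔF_A − ΔF_B = 1.65 W/m²

ΔF_A = 4.84 ln(661/282) = 4.84 × 0.85185 = 4.1230 W/m².
ΔF_B = 4.84 ln(470/282) = 4.84 × 0.51083 = 2.4724 W/m².
Difference: 4.1230 − 2.4724 = 1.6506 W/m².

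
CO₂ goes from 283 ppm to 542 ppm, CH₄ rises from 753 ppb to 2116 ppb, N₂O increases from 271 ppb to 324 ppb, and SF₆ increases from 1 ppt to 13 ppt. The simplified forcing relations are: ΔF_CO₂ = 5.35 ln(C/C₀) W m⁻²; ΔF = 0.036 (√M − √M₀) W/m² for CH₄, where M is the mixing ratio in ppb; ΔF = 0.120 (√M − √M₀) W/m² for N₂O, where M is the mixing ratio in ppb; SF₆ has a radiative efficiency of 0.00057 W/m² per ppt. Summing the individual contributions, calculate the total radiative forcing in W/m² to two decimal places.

CO₂: 5.35 × ln(542/283) = 5.35 × ln(1.91519) = 5.35 × 0.64982 = 3.4765 W/m².
CH₄: 0.036 × (√2116 − √753) = 0.036 × (46.0000 − 27.4408) = 0.036 × 18.5592 = 0.6681 W/m².
N₂O: 0.120 × (√324 − √271) = 0.120 × (18.0000 − 16.4621) = 0.120 × 1.5379 = 0.1845 W/m².
SF₆: ΔF = 0.00057 × (13 − 1) = 0.00057 × 12 = 0.0068 W/m².
Total ΔF = 3.4765 + 0.6681 + 0.1845 + 0.0068 = 4.3359 W/m².

ΔF = 4.34 W/m²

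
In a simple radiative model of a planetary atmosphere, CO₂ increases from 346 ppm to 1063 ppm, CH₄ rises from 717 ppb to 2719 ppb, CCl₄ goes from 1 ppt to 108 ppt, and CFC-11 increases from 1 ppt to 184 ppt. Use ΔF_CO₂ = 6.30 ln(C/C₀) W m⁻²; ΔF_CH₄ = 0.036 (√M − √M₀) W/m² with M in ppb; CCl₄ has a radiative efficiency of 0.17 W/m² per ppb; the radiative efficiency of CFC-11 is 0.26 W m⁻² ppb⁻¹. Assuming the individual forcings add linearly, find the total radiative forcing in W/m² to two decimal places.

ΔF = 8.05 W/m²

CO₂: 6.30 × ln(1063/346) = 6.30 × ln(3.07225) = 6.30 × 1.12241 = 7.0712 W/m².
CH₄: 0.036 × (√2719 − √717) = 0.036 × (52.1440 − 26.7769) = 0.036 × 25.3671 = 0.9132 W/m².
CCl₄: Δ = 108 − 1 = 107 ppt = 0.107 ppb; ΔF = 0.17 × 0.107 = 0.0182 W/m².
CFC-11: Δ = 184 − 1 = 183 ppt = 0.183 ppb; ΔF = 0.26 × 0.183 = 0.0476 W/m².
Total ΔF = 7.0712 + 0.9132 + 0.0182 + 0.0476 = 8.0502 W/m².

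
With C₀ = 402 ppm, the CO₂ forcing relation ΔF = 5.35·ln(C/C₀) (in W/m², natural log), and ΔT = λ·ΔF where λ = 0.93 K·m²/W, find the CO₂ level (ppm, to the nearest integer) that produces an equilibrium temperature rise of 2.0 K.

Required forcing: ΔF = ΔT/λ = 2.0/0.93 = 2.1505 W/m².
Then ln(C/402) = ΔF/5.35 = 2.1505/5.35 = 0.40196.
So C = 402 × e^0.40196 = 402 × 1.49475 = 600.89 ppm.

C ≈ 601 ppm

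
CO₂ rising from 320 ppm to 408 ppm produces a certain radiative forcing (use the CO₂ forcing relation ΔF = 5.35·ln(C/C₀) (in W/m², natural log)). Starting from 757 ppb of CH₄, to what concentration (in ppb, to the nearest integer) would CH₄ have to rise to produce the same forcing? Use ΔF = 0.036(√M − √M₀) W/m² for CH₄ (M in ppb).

M ≈ 4047 ppb

CO₂ forcing: 5.35 × ln(408/320) = 5.35 × 0.242946 = 1.29976 W/m².
Set 0.036(√M − √757) = 1.29976: √M = 1.29976/0.036 + √757 = 36.1044 + 27.5136 = 63.6180.
M = (63.6180)² = 4047.25 ppb.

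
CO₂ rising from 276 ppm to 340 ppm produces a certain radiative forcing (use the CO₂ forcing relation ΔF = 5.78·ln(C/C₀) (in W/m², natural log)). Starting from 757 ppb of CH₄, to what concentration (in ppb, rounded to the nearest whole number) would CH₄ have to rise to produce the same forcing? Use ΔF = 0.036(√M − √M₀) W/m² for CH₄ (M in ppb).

CO₂ forcing: 5.78 × ln(340/276) = 5.78 × 0.208545 = 1.20539 W/m².
Set 0.036(√M − √757) = 1.20539: √M = 1.20539/0.036 + √757 = 33.4831 + 27.5136 = 60.9967.
M = (60.9967)² = 3720.60 ppb.

M ≈ 3721 ppb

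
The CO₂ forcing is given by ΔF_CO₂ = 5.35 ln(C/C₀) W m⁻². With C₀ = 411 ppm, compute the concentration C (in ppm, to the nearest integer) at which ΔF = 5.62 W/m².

C ≈ 1175 ppm

Set 5.35 ln(C/411) = 5.62, so ln(C/411) = 5.62/5.35 = 1.05047.
Then C/411 = e^1.05047 = 2.85899, giving C = 411 × 2.85899 = 1175.04 ppm.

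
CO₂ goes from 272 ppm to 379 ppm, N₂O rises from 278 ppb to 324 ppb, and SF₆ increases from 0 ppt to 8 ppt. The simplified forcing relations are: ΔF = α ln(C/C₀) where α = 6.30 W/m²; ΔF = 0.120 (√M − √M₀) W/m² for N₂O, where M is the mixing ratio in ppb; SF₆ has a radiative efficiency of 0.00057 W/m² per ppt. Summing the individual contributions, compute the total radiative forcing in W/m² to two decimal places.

CO₂: 6.30 × ln(379/272) = 6.30 × ln(1.39338) = 6.30 × 0.33173 = 2.0899 W/m².
N₂O: 0.120 × (√324 − √278) = 0.120 × (18.0000 − 16.6733) = 0.120 × 1.3267 = 0.1592 W/m².
SF₆: ΔF = 0.00057 × (8 − 0) = 0.00057 × 8 = 0.0046 W/m².
Total ΔF = 2.0899 + 0.1592 + 0.0046 = 2.2537 W/m².

ΔF = 2.25 W/m²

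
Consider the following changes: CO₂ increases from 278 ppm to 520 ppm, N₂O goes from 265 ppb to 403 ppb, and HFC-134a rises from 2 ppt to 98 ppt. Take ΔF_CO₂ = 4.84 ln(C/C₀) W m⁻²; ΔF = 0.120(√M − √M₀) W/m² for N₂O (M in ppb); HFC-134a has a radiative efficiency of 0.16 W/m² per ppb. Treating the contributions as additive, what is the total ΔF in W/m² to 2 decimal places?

CO₂: 4.84 × ln(520/278) = 4.84 × ln(1.87050) = 4.84 × 0.62621 = 3.0309 W/m².
N₂O: 0.120 × (√403 − √265) = 0.120 × (20.0749 − 16.2788) = 0.120 × 3.7961 = 0.4555 W/m².
HFC-134a: Δ = 98 − 2 = 96 ppt = 0.096 ppb; ΔF = 0.16 × 0.096 = 0.0154 W/m².
Total ΔF = 3.0309 + 0.4555 + 0.0154 = 3.5018 W/m².

ΔF = 3.50 W/m²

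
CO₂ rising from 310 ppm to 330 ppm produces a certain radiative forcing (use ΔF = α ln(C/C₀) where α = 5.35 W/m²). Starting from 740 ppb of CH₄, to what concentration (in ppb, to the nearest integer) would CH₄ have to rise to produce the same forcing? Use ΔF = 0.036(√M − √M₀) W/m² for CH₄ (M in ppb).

CO₂ forcing: 5.35 × ln(330/310) = 5.35 × 0.062520 = 0.33448 W/m².
Set 0.036(√M − √740) = 0.33448: √M = 0.33448/0.036 + √740 = 9.2911 + 27.2029 = 36.4940.
M = (36.4940)² = 1331.81 ppb.

M ≈ 1332 ppb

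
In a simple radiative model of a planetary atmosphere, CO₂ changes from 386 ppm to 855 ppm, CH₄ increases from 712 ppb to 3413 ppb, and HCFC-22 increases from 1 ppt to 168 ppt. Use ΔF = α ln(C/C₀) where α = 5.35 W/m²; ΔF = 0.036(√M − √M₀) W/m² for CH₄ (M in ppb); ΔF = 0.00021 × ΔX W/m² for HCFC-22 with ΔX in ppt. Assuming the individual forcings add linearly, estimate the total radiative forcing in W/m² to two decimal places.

CO₂: 5.35 × ln(855/386) = 5.35 × ln(2.21503) = 5.35 × 0.79527 = 4.2547 W/m².
CH₄: 0.036 × (√3413 − √712) = 0.036 × (58.4209 − 26.6833) = 0.036 × 31.7376 = 1.1426 W/m².
HCFC-22: ΔF = 0.00021 × (168 − 1) = 0.00021 × 167 = 0.0351 W/m².
Total ΔF = 4.2547 + 1.1426 + 0.0351 = 5.4324 W/m².

ΔF = 5.43 W/m²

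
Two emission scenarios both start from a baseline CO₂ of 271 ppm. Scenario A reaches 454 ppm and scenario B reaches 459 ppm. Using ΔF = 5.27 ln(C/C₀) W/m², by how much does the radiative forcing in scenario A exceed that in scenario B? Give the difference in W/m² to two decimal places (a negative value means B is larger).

ΔF_A = 5.27 ln(454/271) = 5.27 × 0.51598 = 2.7192 W/m².
ΔF_B = 5.27 ln(459/271) = 5.27 × 0.52693 = 2.7769 W/m².
Difference: 2.7192 − 2.7769 = -0.0577 W/m².
(Equivalently, ΔF_A − ΔF_B = 5.27 ln(454/459) = 5.27 × -0.01095 = -0.0577 W/m².)

ΔF_A − ΔF_B = -0.06 W/m²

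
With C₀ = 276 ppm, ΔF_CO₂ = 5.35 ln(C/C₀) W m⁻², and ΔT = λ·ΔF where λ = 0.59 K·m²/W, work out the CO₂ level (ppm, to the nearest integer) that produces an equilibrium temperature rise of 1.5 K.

C ≈ 444 ppm

Required forcing: ΔF = ΔT/λ = 1.5/0.59 = 2.5424 W/m².
Then ln(C/276) = ΔF/5.35 = 2.5424/5.35 = 0.47521.
So C = 276 × e^0.47521 = 276 × 1.60835 = 443.90 ppm.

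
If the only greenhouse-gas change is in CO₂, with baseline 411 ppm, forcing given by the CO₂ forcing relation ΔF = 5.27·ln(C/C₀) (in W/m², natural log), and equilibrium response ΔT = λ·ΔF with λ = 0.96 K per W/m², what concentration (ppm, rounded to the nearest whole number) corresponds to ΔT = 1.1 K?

C ≈ 511 ppm

Required forcing: ΔF = ΔT/λ = 1.1/0.96 = 1.1458 W/m².
Then ln(C/411) = ΔF/5.27 = 1.1458/5.27 = 0.21742.
So C = 411 × e^0.21742 = 411 × 1.24287 = 510.82 ppm.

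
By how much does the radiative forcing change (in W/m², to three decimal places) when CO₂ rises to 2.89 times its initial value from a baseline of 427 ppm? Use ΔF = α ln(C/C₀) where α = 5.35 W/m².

ΔF = 5.678 W/m²

ΔF = 5.35 × ln(2.89) = 5.35 × 1.06126 = 5.6777 W/m².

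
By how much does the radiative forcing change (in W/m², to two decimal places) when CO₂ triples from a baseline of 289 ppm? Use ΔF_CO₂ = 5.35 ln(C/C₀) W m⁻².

Because the forcing depends only on the ratio C/C₀, the initial concentration does not enter.
ΔF = 5.35 × ln(3) = 5.35 × 1.09861 = 5.8776 W/m².

ΔF = 5.88 W/m²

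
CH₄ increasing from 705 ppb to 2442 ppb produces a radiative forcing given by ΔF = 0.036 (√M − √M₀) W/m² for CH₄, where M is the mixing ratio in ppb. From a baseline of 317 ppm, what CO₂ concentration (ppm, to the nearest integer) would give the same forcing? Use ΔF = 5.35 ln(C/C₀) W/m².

CH₄ forcing: 0.036 × (√2442 − √705) = 0.036 × (49.4166 − 26.5518) = 0.036 × 22.8648 = 0.82313 W/m².
Set 5.35 ln(C/317) = 0.82313: ln(C/317) = 0.82313/5.35 = 0.15386, so C = 317 × e^0.15386 = 317 × 1.16633 = 369.73 ppm.

C ≈ 370 ppm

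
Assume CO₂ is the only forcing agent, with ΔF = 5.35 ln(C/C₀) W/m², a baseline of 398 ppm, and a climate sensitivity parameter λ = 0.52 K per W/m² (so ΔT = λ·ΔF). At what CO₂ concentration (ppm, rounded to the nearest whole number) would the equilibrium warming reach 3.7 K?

Required forcing: ΔF = ΔT/λ = 3.7/0.52 = 7.1154 W/m².
Then ln(C/398) = ΔF/5.35 = 7.1154/5.35 = 1.32998.
So C = 398 × e^1.32998 = 398 × 3.78097 = 1504.83 ppm.

C ≈ 1505 ppm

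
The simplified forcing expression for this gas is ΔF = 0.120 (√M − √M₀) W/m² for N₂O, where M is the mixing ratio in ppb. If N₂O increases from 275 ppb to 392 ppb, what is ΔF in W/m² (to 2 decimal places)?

N₂O: 0.120 × (√392 − √275) = 0.120 × (19.7990 − 16.5831) = 0.120 × 3.2159 = 0.3859 W/m².

ΔF = 0.39 W/m²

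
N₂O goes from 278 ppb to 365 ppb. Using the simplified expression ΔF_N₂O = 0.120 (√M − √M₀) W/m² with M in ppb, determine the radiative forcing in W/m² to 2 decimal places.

N₂O: 0.120 × (√365 − √278) = 0.120 × (19.1050 − 16.6733) = 0.120 × 2.4317 = 0.2918 W/m².

ΔF = 0.29 W/m²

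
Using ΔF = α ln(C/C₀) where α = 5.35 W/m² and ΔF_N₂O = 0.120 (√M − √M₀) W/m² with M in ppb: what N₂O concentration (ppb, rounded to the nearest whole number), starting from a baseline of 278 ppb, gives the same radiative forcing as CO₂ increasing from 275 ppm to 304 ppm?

M ≈ 447 ppb

CO₂ forcing: 5.35 × ln(304/275) = 5.35 × 0.100257 = 0.53637 W/m².
Set 0.120(√M − √278) = 0.53637: √M = 0.53637/0.120 + √278 = 4.4698 + 16.6733 = 21.1431.
M = (21.1431)² = 447.03 ppb.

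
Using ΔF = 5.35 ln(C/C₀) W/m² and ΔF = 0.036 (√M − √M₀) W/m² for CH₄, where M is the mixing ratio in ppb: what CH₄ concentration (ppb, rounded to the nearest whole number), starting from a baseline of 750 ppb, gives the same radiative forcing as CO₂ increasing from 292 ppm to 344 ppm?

M ≈ 2677 ppb

CO₂ forcing: 5.35 × ln(344/292) = 5.35 × 0.163888 = 0.87680 W/m².
Set 0.036(√M − √750) = 0.87680: √M = 0.87680/0.036 + √750 = 24.3556 + 27.3861 = 51.7417.
M = (51.7417)² = 2677.20 ppb.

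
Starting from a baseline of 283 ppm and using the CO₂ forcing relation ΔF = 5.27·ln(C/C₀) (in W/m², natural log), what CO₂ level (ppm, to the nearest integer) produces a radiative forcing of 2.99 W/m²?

Set 5.27 ln(C/283) = 2.99, so ln(C/283) = 2.99/5.27 = 0.56736.
Then C/283 = e^0.56736 = 1.76360, giving C = 283 × 1.76360 = 499.10 ppm.

C ≈ 499 ppm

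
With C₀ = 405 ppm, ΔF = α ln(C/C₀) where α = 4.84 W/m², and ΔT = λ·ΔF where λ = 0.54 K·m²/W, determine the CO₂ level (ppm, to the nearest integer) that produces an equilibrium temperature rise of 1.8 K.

Required forcing: ΔF = ΔT/λ = 1.8/0.54 = 3.3333 W/m².
Then ln(C/405) = ΔF/4.84 = 3.3333/4.84 = 0.68870.
So C = 405 × e^0.68870 = 405 × 1.99113 = 806.41 ppm.

C ≈ 806 ppm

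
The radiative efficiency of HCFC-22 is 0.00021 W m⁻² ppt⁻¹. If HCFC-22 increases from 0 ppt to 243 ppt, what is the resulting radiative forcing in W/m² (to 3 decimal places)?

ΔF = 0.051 W/m²

HCFC-22: ΔF = 0.00021 × (243 − 0) = 0.00021 × 243 = 0.0510 W/m².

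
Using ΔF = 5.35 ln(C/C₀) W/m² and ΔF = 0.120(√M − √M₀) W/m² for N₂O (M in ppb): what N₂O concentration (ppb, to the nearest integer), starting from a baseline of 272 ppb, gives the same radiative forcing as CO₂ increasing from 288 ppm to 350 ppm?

CO₂ forcing: 5.35 × ln(350/288) = 5.35 × 0.194973 = 1.04311 W/m².
Set 0.120(√M − √272) = 1.04311: √M = 1.04311/0.120 + √272 = 8.6926 + 16.4924 = 25.1850.
M = (25.1850)² = 634.28 ppb.

M ≈ 634 ppb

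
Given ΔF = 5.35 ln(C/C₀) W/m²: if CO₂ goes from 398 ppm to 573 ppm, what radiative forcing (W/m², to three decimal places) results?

CO₂ absorption bands are partially saturated, so forcing scales with the logarithm of the concentration ratio.
CO₂: 5.35 × ln(573/398) = 5.35 × ln(1.43970) = 5.35 × 0.36443 = 1.9497 W/m².

ΔF = 1.950 W/m²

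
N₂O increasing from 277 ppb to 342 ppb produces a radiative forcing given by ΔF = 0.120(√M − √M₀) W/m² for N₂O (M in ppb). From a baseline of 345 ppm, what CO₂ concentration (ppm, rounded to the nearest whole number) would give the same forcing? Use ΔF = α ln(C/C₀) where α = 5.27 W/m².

N₂O forcing: 0.120 × (√342 − √277) = 0.120 × (18.4932 − 16.6433) = 0.120 × 1.8499 = 0.22199 W/m².
Set 5.27 ln(C/345) = 0.22199: ln(C/345) = 0.22199/5.27 = 0.04212, so C = 345 × e^0.04212 = 345 × 1.04302 = 359.84 ppm.

C ≈ 360 ppm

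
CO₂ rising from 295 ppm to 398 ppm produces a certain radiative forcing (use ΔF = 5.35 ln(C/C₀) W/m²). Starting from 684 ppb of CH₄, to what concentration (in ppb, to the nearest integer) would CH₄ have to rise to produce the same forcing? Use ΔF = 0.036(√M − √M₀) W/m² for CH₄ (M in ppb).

M ≈ 4993 ppb

CO₂ forcing: 5.35 × ln(398/295) = 5.35 × 0.299477 = 1.60220 W/m².
Set 0.036(√M − √684) = 1.60220: √M = 1.60220/0.036 + √684 = 44.5056 + 26.1534 = 70.6590.
M = (70.6590)² = 4992.69 ppb.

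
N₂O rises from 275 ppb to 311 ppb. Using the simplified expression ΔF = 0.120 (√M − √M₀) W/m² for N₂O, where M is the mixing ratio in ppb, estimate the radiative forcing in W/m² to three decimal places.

ΔF = 0.126 W/m²

N₂O: 0.120 × (√311 − √275) = 0.120 × (17.6352 − 16.5831) = 0.120 × 1.0521 = 0.1263 W/m².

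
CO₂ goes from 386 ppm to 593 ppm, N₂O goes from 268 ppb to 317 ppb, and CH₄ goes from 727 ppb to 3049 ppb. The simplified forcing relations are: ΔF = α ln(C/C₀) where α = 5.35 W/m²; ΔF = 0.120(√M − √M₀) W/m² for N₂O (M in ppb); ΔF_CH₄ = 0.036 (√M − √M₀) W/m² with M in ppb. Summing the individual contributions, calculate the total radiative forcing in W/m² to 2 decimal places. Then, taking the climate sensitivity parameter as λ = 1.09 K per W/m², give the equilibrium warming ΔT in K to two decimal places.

CO₂: 5.35 × ln(593/386) = 5.35 × ln(1.53627) = 5.35 × 0.42936 = 2.2971 W/m².
N₂O: 0.120 × (√317 − √268) = 0.120 × (17.8045 − 16.3707) = 0.120 × 1.4338 = 0.1721 W/m².
CH₄: 0.036 × (√3049 − √727) = 0.036 × (55.2178 − 26.9629) = 0.036 × 28.2549 = 1.0172 W/m².
Total ΔF = 2.2971 + 0.1721 + 1.0172 = 3.4864 W/m².
ΔT = λ ΔF = 1.09 × 3.49 = 3.8041 K.

ΔF = 3.49 W/m²; ΔT = 3.80 K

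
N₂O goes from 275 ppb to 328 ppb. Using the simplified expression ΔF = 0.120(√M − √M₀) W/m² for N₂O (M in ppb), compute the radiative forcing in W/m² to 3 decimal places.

ΔF = 0.183 W/m²

N₂O: 0.120 × (√328 − √275) = 0.120 × (18.1108 − 16.5831) = 0.120 × 1.5277 = 0.1833 W/m².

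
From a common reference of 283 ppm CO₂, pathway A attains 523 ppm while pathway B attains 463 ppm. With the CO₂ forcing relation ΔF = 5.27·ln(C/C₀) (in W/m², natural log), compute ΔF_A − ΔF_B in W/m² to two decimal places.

ΔF_A − ΔF_B = 0.64 W/m²

ΔF_A = 5.27 ln(523/283) = 5.27 × 0.61413 = 3.2365 W/m².
ΔF_B = 5.27 ln(463/283) = 5.27 × 0.49228 = 2.5943 W/m².
Difference: 3.2365 − 2.5943 = 0.6422 W/m².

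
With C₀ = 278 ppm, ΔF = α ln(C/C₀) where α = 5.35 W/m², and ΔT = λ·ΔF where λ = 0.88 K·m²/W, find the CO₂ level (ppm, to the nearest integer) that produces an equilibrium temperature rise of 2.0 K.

C ≈ 425 ppm

Required forcing: ΔF = ΔT/λ = 2.0/0.88 = 2.2727 W/m².
Then ln(C/278) = ΔF/5.35 = 2.2727/5.35 = 0.42480.
So C = 278 × e^0.42480 = 278 × 1.52928 = 425.14 ppm.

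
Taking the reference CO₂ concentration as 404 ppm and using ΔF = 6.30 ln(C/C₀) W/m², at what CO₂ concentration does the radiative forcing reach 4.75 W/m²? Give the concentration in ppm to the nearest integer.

C ≈ 859 ppm

Set 6.30 ln(C/404) = 4.75, so ln(C/404) = 4.75/6.30 = 0.75397.
Then C/404 = e^0.75397 = 2.12542, giving C = 404 × 2.12542 = 858.67 ppm.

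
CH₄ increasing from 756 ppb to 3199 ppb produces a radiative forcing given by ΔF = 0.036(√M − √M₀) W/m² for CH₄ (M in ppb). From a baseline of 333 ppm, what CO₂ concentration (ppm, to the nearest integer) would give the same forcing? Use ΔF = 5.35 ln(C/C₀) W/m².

CH₄ forcing: 0.036 × (√3199 − √756) = 0.036 × (56.5597 − 27.4955) = 0.036 × 29.0642 = 1.04631 W/m².
Set 5.35 ln(C/333) = 1.04631: ln(C/333) = 1.04631/5.35 = 0.19557, so C = 333 × e^0.19557 = 333 × 1.21600 = 404.93 ppm.

C ≈ 405 ppm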